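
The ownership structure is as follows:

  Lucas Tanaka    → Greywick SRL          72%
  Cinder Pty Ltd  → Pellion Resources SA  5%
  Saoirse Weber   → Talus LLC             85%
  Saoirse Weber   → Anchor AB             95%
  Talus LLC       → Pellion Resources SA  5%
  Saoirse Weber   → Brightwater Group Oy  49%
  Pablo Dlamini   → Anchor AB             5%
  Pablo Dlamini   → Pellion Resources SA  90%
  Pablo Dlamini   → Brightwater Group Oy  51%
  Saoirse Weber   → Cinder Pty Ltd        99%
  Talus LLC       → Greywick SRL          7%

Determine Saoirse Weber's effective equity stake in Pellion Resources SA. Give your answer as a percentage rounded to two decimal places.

Saoirse reaches Pellion along 2 paths.
Via Cinder: 99% × 5% = 4.95%.
Via Talus: 85% × 5% = 4.25%.
Total: 4.95% + 4.25% = 9.2%.
Rounded: 9.20%.

9.20%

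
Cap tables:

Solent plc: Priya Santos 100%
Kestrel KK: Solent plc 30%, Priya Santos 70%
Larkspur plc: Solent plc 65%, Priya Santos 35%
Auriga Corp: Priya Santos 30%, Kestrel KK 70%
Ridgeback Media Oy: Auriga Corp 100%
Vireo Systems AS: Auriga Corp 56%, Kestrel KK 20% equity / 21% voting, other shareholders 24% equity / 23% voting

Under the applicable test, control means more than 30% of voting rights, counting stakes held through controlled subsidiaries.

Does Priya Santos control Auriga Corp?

Priya holds 100% of Solent, so Priya controls Solent.
Solent and Priya together hold 30% + 70% = 100% of Kestrel, so Priya controls Kestrel.
Priya and Kestrel together hold 30% + 70% = 100% of Auriga, so Priya controls Auriga.

Yes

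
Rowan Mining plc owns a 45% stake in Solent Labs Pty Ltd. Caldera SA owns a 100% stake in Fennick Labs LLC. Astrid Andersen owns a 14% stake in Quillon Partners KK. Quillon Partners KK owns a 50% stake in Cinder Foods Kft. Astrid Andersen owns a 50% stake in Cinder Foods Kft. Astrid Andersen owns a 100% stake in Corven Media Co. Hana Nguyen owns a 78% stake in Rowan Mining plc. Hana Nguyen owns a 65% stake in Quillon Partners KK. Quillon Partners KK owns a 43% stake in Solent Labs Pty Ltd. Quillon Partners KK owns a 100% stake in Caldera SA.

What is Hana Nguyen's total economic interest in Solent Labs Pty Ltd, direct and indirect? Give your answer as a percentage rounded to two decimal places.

Hana reaches Solent along 2 paths.
Via Quillon: 65% × 43% = 27.95%.
Via Rowan: 78% × 45% = 35.1%.
Total: 27.95% + 35.1% = 63.05%.

63.05%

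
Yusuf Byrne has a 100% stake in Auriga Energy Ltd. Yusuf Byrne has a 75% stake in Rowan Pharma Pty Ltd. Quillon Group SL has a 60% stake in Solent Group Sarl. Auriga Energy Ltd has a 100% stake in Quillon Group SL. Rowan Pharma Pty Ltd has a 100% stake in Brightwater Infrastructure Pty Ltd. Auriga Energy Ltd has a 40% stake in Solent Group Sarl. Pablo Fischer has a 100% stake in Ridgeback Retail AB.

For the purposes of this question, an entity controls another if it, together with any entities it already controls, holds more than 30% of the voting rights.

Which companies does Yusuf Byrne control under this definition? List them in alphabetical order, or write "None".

Yusuf holds 75% of Rowan, so Yusuf controls Rowan.
Yusuf holds 100% of Auriga, so Yusuf controls Auriga.
Auriga holds 100% of Quillon, so Yusuf controls Quillon.
Auriga and Quillon together hold 40% + 60% = 100% of Solent, so Yusuf controls Solent.
Rowan holds 100% of Brightwater, so Yusuf controls Brightwater.
No other company's threshold is met.

Auriga Energy Ltd, Brightwater Infrastructure Pty Ltd, Quillon Group SL, Rowan Pharma Pty Ltd, Solent Group Sarl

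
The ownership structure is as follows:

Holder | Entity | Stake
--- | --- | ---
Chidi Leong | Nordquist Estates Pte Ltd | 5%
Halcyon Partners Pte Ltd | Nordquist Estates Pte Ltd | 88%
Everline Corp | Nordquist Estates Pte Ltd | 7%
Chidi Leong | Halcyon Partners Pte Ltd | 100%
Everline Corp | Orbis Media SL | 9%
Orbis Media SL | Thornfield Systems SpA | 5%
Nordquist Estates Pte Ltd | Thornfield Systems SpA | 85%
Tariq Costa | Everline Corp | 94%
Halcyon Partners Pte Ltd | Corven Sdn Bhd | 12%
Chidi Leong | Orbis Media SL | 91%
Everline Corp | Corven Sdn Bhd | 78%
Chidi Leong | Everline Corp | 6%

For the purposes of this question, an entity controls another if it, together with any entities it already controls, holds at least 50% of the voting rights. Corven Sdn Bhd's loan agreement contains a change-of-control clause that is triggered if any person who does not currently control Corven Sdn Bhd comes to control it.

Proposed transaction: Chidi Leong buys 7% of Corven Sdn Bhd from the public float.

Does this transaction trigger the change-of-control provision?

No

The purchase changes only Chidi's holdings, so Chidi is the only person who could newly come to control Corven.
Chidi holds 100% of Halcyon, so Chidi controls Halcyon.
Chidi holds 91% of Orbis, so Chidi controls Orbis.
Halcyon and Chidi together hold 88% + 5% = 93% of Nordquist, so Chidi controls Nordquist.
Nordquist and Orbis together hold 85% + 5% = 90% of Thornfield, so Chidi controls Thornfield.
In Corven, Chidi's side holds only 12%, not ≥ 50%.
So before the transaction, Chidi does not control Corven.
After the purchase, Chidi holds 7% of Corven directly.
After the transaction, Chidi's side holds 12% + 7% = 19% of Corven, not ≥ 50%, so Chidi still does not control Corven.
No new person acquires control, so the clause is not triggered.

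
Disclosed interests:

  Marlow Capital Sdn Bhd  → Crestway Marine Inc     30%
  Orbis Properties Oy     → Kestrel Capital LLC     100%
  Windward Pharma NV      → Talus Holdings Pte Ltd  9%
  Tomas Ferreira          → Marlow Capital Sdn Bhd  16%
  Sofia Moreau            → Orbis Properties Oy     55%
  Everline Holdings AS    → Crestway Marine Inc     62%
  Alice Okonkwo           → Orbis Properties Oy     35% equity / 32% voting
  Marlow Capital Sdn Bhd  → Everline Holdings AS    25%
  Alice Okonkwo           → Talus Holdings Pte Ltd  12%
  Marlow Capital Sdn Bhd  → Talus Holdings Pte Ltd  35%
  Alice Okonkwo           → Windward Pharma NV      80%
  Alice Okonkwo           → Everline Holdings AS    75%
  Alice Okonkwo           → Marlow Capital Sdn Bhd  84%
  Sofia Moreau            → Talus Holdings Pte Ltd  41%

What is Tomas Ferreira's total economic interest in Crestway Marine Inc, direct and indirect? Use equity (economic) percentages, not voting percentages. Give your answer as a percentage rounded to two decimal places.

Tomas reaches Crestway along 2 paths.
Via Marlow: 16% × 30% = 4.8%.
Via Marlow → Everline: 16% × 25% × 62% = 2.48%.
Total: 4.8% + 2.48% = 7.28%.

7.28%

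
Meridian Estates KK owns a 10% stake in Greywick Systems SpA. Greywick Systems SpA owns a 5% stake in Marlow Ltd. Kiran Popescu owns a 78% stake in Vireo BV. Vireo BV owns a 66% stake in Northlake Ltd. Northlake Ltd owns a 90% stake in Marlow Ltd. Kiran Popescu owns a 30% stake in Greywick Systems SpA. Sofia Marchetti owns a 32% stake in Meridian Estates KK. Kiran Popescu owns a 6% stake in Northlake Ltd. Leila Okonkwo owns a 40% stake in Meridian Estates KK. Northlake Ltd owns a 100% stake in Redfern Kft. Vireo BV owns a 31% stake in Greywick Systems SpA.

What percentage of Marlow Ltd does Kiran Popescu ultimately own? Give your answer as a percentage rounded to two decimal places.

54.44%

Kiran reaches Marlow along 4 paths.
Via Vireo → Greywick: 78% × 31% × 5% = 1.209%.
Via Greywick: 30% × 5% = 1.5%.
Via Vireo → Northlake: 78% × 66% × 90% = 46.332%.
Via Northlake: 6% × 90% = 5.4%.
Total: 1.209% + 1.5% + 46.332% + 5.4% = 54.441%.
Rounded: 54.44%.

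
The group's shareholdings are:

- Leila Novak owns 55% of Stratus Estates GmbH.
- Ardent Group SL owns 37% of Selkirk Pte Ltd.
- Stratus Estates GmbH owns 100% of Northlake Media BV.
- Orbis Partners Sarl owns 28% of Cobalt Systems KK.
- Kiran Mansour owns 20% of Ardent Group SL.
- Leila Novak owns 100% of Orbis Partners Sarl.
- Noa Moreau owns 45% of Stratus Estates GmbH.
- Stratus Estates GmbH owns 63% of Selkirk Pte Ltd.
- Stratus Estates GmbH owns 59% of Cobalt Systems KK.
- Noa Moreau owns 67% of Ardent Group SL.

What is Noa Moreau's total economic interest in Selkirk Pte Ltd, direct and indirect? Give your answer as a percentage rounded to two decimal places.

Noa reaches Selkirk along 2 paths.
Via Stratus: 45% × 63% = 28.35%.
Via Ardent: 67% × 37% = 24.79%.
Total: 28.35% + 24.79% = 53.14%.

53.14%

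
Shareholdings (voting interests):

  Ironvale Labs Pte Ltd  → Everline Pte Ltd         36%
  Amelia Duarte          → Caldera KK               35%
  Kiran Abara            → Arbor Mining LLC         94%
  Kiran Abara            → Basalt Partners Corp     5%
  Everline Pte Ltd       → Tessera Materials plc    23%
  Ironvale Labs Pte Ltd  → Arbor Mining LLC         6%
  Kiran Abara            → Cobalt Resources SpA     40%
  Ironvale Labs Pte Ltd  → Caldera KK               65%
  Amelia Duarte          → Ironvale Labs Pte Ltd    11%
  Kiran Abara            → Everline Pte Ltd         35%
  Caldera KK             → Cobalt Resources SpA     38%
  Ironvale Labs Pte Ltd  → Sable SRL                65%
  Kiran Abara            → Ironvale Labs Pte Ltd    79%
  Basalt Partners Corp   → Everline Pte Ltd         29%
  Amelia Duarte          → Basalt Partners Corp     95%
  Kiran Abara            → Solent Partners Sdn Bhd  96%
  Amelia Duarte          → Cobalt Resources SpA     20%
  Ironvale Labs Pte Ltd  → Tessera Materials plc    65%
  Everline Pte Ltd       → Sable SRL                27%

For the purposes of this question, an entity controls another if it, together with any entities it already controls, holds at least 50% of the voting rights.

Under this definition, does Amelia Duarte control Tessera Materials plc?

Amelia holds 95% of Basalt, so Amelia controls Basalt.
Neither Amelia nor any entity Amelia controls holds any voting interest in Tessera.
So Amelia does not control Tessera.

No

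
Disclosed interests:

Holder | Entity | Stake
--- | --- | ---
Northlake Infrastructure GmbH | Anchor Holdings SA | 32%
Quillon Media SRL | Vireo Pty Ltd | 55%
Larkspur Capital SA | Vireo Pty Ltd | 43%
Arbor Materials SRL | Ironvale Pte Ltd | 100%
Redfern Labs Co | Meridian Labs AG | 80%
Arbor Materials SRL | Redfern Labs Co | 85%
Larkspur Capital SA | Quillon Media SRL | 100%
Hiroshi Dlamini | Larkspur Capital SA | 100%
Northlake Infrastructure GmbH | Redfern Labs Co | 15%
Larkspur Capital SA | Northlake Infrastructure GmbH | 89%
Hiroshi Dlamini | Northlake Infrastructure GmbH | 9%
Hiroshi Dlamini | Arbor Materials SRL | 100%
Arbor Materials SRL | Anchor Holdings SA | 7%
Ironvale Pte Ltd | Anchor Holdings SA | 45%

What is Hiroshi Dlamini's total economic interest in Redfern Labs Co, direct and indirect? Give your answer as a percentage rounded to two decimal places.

Hiroshi reaches Redfern along 3 paths.
Via Larkspur → Northlake: 100% × 89% × 15% = 13.35%.
Via Northlake: 9% × 15% = 1.35%.
Via Arbor: 100% × 85% = 85%.
Total: 13.35% + 1.35% + 85% = 99.7%.
Rounded: 99.70%.

99.70%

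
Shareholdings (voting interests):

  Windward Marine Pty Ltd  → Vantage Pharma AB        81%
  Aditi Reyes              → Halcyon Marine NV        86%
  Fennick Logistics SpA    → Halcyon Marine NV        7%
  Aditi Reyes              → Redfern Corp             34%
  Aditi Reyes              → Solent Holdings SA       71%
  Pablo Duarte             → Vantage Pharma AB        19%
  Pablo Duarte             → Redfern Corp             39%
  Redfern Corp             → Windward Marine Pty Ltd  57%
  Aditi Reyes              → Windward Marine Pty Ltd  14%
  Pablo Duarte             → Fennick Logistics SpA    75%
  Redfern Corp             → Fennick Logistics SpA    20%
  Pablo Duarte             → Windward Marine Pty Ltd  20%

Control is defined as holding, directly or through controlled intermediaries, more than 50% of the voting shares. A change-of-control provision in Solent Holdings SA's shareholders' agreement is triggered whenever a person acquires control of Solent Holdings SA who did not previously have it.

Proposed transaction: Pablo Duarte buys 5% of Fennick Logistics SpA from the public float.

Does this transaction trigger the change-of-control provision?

The purchase changes only Pablo's holdings, so Pablo is the only person who could newly come to control Solent.
Pablo holds 75% of Fennick, so Pablo controls Fennick.
Neither Pablo nor any entity Pablo controls holds any voting interest in Solent.
So before the transaction, Pablo does not control Solent.
After the purchase, Pablo's direct stake in Fennick rises to 75% + 5% = 80%.
Pablo holds 80% of Fennick, so Pablo controls Fennick.
After the transaction, neither Pablo nor any entity Pablo controls holds a voting interest in Solent, so Pablo still does not control it.
No new person acquires control, so the clause is not triggered.

No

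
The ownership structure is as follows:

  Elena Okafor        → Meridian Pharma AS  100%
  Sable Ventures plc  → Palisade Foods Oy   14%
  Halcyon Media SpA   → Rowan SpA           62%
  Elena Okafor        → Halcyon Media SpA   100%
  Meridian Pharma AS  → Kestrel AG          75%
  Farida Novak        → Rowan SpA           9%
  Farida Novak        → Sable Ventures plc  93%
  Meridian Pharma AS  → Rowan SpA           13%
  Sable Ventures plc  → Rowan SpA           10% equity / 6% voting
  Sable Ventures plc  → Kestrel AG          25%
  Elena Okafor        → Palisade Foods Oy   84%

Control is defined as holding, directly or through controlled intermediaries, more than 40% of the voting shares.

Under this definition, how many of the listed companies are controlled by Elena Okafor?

Elena holds 100% of Meridian, so Elena controls Meridian.
Elena holds 84% of Palisade, so Elena controls Palisade.
Meridian holds 75% of Kestrel, so Elena controls Kestrel.
Elena holds 100% of Halcyon, so Elena controls Halcyon.
Meridian and Halcyon together hold 13% + 62% = 75% of Rowan, so Elena controls Rowan.
No other company's threshold is met.
Elena controls 5 companies.

5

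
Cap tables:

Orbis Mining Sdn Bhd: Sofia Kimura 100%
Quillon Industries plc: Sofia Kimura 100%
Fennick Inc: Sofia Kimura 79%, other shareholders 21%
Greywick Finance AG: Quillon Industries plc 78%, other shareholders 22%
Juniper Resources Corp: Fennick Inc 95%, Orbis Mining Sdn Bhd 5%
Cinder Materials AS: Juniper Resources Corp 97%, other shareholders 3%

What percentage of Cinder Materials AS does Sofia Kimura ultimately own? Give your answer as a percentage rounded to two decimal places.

Sofia reaches Cinder along 2 paths.
Via Fennick → Juniper: 79% × 95% × 97% = 72.7985%.
Via Orbis → Juniper: 100% × 5% × 97% = 4.85%.
Total: 72.7985% + 4.85% = 77.6485%.
Rounded: 77.65%.

77.65%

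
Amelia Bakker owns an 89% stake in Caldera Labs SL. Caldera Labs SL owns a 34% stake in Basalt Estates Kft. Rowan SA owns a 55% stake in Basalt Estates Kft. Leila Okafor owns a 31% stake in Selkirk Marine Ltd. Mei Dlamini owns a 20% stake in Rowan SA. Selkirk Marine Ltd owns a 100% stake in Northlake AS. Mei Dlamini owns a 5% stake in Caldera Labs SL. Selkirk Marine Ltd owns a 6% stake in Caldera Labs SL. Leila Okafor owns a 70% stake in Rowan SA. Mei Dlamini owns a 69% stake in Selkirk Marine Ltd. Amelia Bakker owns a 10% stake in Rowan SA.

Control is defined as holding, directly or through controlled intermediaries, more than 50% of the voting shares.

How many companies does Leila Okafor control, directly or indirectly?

2

Leila holds 70% of Rowan, so Leila controls Rowan.
Rowan holds 55% of Basalt, so Leila controls Basalt.
No other company's threshold is met.
Leila controls 2 companies.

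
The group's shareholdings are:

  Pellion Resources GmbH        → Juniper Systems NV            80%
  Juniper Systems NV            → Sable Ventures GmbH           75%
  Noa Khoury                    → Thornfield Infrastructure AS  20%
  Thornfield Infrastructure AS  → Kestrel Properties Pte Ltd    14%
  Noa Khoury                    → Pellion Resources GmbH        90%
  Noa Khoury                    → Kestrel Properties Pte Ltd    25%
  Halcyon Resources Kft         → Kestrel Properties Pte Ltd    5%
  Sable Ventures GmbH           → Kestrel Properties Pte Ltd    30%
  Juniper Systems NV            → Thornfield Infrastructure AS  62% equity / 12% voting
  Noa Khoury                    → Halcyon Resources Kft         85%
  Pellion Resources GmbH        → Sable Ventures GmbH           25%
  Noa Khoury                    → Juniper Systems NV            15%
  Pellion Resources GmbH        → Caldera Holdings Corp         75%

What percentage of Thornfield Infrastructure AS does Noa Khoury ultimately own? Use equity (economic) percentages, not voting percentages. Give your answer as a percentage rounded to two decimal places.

Noa reaches Thornfield along 3 paths.
Via Pellion → Juniper: 90% × 80% × 62% = 44.64%.
Via Juniper: 15% × 62% = 9.3%.
Direct stake: 20% = 20%.
Total: 44.64% + 9.3% + 20% = 73.94%.

73.94%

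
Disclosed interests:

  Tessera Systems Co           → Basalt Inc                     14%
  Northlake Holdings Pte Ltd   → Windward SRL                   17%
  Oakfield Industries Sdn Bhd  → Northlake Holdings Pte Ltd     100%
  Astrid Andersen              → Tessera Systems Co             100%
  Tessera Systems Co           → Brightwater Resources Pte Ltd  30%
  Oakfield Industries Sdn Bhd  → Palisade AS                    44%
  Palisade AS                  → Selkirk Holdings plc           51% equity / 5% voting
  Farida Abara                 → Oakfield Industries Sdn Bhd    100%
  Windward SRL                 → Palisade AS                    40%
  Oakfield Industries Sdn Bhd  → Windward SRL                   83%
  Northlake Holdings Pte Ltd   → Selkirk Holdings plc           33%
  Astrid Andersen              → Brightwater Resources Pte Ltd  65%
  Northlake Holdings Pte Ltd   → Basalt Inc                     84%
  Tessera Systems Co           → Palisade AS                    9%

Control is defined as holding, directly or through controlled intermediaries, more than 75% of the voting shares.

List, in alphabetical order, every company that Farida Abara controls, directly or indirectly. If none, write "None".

Basalt Inc, Northlake Holdings Pte Ltd, Oakfield Industries Sdn Bhd, Palisade AS, Windward SRL

Farida holds 100% of Oakfield, so Farida controls Oakfield.
Oakfield holds 100% of Northlake, so Farida controls Northlake.
Northlake holds 84% of Basalt, so Farida controls Basalt.
Oakfield and Northlake together hold 83% + 17% = 100% of Windward, so Farida controls Windward.
Oakfield and Windward together hold 44% + 40% = 84% of Palisade, so Farida controls Palisade.
No other company's threshold is met.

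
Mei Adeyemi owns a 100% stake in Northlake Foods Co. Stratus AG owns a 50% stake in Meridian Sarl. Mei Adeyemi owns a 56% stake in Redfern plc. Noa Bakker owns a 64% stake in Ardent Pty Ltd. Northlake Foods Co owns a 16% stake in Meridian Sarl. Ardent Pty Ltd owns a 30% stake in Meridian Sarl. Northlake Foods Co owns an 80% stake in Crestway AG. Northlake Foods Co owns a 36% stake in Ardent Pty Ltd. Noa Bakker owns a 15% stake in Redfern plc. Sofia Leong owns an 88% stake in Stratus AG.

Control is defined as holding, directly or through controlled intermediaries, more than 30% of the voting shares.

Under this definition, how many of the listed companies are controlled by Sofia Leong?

Sofia holds 88% of Stratus, so Sofia controls Stratus.
Stratus holds 50% of Meridian, so Sofia controls Meridian.
No other company's threshold is met.
Sofia controls 2 companies.

2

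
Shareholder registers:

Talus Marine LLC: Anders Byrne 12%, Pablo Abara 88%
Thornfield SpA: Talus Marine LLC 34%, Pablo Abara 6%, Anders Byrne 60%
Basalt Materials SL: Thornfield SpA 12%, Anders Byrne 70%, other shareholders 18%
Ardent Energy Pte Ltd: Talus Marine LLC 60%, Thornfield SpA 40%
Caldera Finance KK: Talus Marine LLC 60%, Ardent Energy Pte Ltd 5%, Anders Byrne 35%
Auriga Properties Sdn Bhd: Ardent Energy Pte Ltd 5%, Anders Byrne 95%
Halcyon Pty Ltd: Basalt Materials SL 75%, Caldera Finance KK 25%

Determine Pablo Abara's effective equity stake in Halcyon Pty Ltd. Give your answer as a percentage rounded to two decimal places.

17.27%

Pablo reaches Halcyon along 6 paths.
Via Talus → Thornfield → Basalt: 88% × 34% × 12% × 75% = 2.6928%.
Via Thornfield → Basalt: 6% × 12% × 75% = 0.54%.
Via Talus → Caldera: 88% × 60% × 25% = 13.2%.
Via Talus → Ardent → Caldera: 88% × 60% × 5% × 25% = 0.66%.
Via Talus → Thornfield → Ardent → Caldera: 88% × 34% × 40% × 5% × 25% = 0.1496%.
Via Thornfield → Ardent → Caldera: 6% × 40% × 5% × 25% = 0.03%.
Total: 2.6928% + 0.54% + 13.2% + 0.66% + 0.1496% + 0.03% = 17.2724%.
Rounded: 17.27%.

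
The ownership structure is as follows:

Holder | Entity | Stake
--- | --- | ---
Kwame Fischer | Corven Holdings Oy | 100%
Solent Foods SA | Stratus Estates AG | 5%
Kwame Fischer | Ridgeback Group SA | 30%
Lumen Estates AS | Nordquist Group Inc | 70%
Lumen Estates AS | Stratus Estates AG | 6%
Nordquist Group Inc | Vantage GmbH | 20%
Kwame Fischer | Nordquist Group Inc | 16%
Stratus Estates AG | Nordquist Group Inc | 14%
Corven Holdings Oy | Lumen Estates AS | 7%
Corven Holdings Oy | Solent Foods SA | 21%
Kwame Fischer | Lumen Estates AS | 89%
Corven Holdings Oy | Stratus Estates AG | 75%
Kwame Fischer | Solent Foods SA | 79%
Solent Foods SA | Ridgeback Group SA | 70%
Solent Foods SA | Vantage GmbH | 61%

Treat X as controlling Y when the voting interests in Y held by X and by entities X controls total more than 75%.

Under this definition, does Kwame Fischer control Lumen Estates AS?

Kwame holds 100% of Corven, so Kwame controls Corven.
Corven and Kwame together hold 7% + 89% = 96% of Lumen, so Kwame controls Lumen.

Yes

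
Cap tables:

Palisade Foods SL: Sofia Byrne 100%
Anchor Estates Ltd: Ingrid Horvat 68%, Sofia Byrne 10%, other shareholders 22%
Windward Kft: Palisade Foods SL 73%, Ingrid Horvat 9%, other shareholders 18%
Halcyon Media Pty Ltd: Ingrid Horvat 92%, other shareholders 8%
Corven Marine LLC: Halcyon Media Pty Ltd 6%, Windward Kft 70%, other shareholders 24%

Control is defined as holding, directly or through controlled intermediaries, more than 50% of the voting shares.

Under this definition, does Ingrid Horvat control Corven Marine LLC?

No

Ingrid holds 68% of Anchor, so Ingrid controls Anchor.
Ingrid holds 92% of Halcyon, so Ingrid controls Halcyon.
In Corven, Ingrid's side holds only 6%, not > 50%.
So Ingrid does not control Corven.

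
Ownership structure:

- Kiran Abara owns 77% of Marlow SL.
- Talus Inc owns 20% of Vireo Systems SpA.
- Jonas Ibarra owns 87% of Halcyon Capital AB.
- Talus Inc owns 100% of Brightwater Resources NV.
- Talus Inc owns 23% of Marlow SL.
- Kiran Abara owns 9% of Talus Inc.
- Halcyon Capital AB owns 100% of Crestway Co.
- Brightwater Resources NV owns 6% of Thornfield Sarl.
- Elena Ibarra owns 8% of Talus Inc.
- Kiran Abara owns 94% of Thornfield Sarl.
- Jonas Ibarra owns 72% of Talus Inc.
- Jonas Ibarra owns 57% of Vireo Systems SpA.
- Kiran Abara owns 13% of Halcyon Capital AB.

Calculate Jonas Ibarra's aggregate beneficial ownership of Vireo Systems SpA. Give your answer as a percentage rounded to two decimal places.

Jonas reaches Vireo along 2 paths.
Via Talus: 72% × 20% = 14.4%.
Direct stake: 57% = 57%.
Total: 14.4% + 57% = 71.4%.
Rounded: 71.40%.

71.40%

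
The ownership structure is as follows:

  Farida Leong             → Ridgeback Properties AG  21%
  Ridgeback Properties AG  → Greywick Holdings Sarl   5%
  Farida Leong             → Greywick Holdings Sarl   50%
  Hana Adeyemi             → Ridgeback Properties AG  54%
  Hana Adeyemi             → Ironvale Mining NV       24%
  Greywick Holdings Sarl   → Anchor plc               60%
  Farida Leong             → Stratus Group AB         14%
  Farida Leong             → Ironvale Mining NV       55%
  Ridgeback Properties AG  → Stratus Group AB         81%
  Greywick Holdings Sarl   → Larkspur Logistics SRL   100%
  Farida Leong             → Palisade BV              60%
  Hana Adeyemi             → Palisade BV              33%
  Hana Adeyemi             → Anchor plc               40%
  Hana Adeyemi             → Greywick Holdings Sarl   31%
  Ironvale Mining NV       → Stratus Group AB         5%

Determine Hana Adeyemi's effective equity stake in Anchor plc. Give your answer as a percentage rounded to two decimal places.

Hana reaches Anchor along 3 paths.
Via Greywick: 31% × 60% = 18.6%.
Via Ridgeback → Greywick: 54% × 5% × 60% = 1.62%.
Direct stake: 40% = 40%.
Total: 18.6% + 1.62% + 40% = 60.22%.

60.22%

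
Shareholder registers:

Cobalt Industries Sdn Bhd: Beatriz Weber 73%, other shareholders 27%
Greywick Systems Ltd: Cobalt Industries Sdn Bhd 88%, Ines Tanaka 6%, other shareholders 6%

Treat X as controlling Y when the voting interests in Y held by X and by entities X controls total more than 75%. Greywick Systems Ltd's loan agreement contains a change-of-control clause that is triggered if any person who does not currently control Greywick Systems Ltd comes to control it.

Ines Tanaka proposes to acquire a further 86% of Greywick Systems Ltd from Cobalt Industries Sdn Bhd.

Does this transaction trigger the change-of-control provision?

Yes

The purchase adds only to Ines's holdings (Cobalt's stake shrinks), so Ines is the only person who could newly come to control Greywick.
Ines's largest direct stake is 6% in Greywick, which does not meet the threshold, so Ines controls no company.
In Greywick, Ines's side holds only 6%, not > 75%.
So before the transaction, Ines does not control Greywick.
After the purchase, Ines's direct stake in Greywick rises to 6% + 86% = 92%, and Cobalt's stake falls to 2%.
Ines holds 92% of Greywick, so Ines controls Greywick.
Ines did not control Greywick before and does after, so the clause is triggered.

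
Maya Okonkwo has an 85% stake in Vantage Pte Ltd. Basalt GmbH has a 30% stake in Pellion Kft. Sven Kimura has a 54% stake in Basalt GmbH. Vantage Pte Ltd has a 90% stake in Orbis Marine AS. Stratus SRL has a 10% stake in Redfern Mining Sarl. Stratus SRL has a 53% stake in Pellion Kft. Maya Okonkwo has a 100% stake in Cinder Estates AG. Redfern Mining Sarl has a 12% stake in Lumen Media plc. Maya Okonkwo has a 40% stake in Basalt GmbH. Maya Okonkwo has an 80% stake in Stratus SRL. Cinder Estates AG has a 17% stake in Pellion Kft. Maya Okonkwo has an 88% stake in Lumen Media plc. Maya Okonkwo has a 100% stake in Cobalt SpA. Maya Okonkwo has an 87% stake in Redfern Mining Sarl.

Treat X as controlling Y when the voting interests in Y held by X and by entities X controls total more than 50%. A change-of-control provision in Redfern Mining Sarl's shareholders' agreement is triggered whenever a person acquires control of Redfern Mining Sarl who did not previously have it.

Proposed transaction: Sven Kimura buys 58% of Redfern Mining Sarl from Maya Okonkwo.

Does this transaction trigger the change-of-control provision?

The purchase adds only to Sven's holdings (Maya's stake shrinks), so Sven is the only person who could newly come to control Redfern.
Sven holds 54% of Basalt, so Sven controls Basalt.
Neither Sven nor any entity Sven controls holds any voting interest in Redfern.
So before the transaction, Sven does not control Redfern.
After the purchase, Sven holds 58% of Redfern directly, and Maya's stake falls to 29%.
Sven holds 58% of Redfern, so Sven controls Redfern.
Sven did not control Redfern before and does after, so the clause is triggered.

Yes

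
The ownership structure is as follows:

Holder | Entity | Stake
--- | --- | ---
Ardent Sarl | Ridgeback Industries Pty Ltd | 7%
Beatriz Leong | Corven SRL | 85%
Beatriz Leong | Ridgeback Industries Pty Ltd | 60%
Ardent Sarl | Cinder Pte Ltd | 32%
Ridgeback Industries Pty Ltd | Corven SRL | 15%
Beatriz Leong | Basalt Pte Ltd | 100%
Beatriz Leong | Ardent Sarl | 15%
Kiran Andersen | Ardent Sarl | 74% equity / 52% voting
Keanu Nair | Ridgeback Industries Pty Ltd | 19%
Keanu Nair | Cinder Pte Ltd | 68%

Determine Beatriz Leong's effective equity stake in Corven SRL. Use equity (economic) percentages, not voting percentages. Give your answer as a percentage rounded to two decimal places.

Beatriz reaches Corven along 3 paths.
Direct stake: 85% = 85%.
Via Ridgeback: 60% × 15% = 9%.
Via Ardent → Ridgeback: 15% × 7% × 15% = 0.1575%.
Total: 85% + 9% + 0.1575% = 94.1575%.
Rounded: 94.16%.

94.16%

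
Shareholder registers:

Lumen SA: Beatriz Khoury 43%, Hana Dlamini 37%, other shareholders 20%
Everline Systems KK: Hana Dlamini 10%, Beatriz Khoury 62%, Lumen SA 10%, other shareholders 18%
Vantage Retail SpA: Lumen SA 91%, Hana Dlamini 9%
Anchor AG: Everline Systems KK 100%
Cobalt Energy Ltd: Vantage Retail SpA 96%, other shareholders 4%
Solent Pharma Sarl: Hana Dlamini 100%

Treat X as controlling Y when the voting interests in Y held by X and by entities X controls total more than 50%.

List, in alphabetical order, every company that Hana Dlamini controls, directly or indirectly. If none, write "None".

Hana holds 100% of Solent, so Hana controls Solent.
No other company's threshold is met.

Solent Pharma Sarl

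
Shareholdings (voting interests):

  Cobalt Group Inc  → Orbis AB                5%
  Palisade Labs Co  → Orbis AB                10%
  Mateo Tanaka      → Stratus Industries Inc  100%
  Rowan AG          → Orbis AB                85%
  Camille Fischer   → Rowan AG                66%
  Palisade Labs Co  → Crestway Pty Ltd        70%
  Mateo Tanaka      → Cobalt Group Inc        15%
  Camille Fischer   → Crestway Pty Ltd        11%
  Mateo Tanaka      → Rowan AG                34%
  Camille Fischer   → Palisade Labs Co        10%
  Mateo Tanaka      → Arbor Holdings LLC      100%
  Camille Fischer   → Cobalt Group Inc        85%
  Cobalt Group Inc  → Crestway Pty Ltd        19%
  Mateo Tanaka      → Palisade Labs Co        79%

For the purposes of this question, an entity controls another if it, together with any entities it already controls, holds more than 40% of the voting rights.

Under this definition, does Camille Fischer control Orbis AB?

Camille holds 85% of Cobalt, so Camille controls Cobalt.
Camille holds 66% of Rowan, so Camille controls Rowan.
Rowan and Cobalt together hold 85% + 5% = 90% of Orbis, so Camille controls Orbis.

Yes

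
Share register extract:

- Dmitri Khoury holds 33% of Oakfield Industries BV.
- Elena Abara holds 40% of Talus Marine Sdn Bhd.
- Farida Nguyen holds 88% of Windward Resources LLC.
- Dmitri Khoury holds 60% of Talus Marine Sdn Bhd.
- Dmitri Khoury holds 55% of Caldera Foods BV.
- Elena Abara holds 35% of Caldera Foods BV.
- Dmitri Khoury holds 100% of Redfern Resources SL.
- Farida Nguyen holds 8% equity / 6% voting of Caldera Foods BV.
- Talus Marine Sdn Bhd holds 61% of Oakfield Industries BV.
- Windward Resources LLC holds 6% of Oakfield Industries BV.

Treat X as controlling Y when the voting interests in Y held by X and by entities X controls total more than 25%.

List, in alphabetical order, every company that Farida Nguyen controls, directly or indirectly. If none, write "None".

Windward Resources LLC

Farida holds 88% of Windward, so Farida controls Windward.
No other company's threshold is met.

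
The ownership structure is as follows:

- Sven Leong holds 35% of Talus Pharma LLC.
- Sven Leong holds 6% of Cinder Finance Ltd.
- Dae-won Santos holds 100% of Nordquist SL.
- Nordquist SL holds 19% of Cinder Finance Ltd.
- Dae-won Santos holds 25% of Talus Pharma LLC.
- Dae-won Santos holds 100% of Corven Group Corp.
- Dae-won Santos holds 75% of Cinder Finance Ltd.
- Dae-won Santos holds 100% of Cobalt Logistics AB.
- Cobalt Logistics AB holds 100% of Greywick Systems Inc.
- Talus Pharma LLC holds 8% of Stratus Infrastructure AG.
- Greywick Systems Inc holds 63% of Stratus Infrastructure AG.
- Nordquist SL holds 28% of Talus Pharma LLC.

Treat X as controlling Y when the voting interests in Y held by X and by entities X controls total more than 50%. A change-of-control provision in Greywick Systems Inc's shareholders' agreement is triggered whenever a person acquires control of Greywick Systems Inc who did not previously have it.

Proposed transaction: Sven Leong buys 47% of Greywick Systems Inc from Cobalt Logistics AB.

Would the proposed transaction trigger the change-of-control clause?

The purchase adds only to Sven's holdings (Cobalt's stake shrinks), so Sven is the only person who could newly come to control Greywick.
Sven's largest direct stake is 35% in Talus, which does not meet the threshold, so Sven controls no company.
Neither Sven nor any entity Sven controls holds any voting interest in Greywick.
So before the transaction, Sven does not control Greywick.
After the purchase, Sven holds 47% of Greywick directly, and Cobalt's stake falls to 53%.
After the transaction, Sven's side holds 47% of Greywick, not > 50%, so Sven still does not control Greywick.
No new person acquires control, so the clause is not triggered.

No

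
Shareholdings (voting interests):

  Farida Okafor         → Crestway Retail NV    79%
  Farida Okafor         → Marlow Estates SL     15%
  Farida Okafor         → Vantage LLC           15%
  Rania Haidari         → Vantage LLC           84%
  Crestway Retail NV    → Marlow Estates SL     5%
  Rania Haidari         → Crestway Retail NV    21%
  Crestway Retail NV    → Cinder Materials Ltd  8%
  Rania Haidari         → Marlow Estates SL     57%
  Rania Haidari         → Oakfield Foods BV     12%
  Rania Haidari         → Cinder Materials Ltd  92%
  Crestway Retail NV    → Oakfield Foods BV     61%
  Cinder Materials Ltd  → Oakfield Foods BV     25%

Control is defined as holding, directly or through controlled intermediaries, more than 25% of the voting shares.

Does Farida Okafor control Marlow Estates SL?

No

Farida holds 79% of Crestway, so Farida controls Crestway.
Crestway holds 61% of Oakfield, so Farida controls Oakfield.
In Marlow, Farida's side holds only 15% + 5% = 20%, not > 25%.
So Farida does not control Marlow.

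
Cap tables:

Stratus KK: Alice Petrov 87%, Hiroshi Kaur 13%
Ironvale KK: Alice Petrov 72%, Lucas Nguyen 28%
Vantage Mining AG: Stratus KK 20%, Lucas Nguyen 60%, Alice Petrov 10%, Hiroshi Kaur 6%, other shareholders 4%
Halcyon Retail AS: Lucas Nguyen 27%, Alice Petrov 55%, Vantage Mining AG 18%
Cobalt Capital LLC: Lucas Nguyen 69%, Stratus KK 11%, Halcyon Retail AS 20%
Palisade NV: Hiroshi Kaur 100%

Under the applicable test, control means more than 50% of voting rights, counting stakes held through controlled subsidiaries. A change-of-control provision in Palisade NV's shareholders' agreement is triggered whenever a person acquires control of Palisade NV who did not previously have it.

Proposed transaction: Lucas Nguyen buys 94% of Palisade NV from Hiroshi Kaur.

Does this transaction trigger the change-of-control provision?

Yes

The purchase adds only to Lucas's holdings (Hiroshi's stake shrinks), so Lucas is the only person who could newly come to control Palisade.
Lucas holds 60% of Vantage, so Lucas controls Vantage.
Lucas holds 69% of Cobalt, so Lucas controls Cobalt.
Neither Lucas nor any entity Lucas controls holds any voting interest in Palisade.
So before the transaction, Lucas does not control Palisade.
After the purchase, Lucas holds 94% of Palisade directly, and Hiroshi's stake falls to 6%.
Lucas holds 94% of Palisade, so Lucas controls Palisade.
Lucas did not control Palisade before and does after, so the clause is triggered.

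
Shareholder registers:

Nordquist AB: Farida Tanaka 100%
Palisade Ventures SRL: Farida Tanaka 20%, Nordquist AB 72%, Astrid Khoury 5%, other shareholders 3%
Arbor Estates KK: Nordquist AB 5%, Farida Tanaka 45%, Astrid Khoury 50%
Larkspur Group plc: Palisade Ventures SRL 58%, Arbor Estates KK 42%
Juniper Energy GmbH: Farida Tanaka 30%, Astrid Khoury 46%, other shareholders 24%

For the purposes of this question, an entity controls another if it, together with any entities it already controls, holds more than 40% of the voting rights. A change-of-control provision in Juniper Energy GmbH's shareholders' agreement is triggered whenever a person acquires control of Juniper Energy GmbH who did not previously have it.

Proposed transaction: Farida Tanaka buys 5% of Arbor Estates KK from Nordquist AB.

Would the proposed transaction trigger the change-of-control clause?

The purchase adds only to Farida's holdings (Nordquist's stake shrinks), so Farida is the only person who could newly come to control Juniper.
Farida holds 100% of Nordquist, so Farida controls Nordquist.
Farida and Nordquist together hold 20% + 72% = 92% of Palisade, so Farida controls Palisade.
Nordquist and Farida together hold 5% + 45% = 50% of Arbor, so Farida controls Arbor.
Palisade and Arbor together hold 58% + 42% = 100% of Larkspur, so Farida controls Larkspur.
In Juniper, Farida's side holds only 30%, not > 40%.
So before the transaction, Farida does not control Juniper.
After the purchase, Farida's direct stake in Arbor rises to 45% + 5% = 50%, and Nordquist's stake falls to 0%.
Farida holds 50% of Arbor, so Farida controls Arbor.
After the transaction, Farida's side holds 30% of Juniper, not > 40%, so Farida still does not control Juniper.
No new person acquires control, so the clause is not triggered.

No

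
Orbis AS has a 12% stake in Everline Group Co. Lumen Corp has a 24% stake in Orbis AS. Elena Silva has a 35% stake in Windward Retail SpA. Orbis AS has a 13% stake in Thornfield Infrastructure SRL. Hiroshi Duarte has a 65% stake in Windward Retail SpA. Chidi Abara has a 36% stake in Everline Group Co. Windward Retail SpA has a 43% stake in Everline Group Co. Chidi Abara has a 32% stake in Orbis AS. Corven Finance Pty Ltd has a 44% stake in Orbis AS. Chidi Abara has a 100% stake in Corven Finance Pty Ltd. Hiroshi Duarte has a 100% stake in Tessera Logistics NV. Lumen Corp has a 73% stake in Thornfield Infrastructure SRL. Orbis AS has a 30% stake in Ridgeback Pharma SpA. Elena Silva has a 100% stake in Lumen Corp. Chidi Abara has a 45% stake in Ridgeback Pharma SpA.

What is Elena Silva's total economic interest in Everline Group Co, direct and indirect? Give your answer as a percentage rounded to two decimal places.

Elena reaches Everline along 2 paths.
Via Windward: 35% × 43% = 15.05%.
Via Lumen → Orbis: 100% × 24% × 12% = 2.88%.
Total: 15.05% + 2.88% = 17.93%.

17.93%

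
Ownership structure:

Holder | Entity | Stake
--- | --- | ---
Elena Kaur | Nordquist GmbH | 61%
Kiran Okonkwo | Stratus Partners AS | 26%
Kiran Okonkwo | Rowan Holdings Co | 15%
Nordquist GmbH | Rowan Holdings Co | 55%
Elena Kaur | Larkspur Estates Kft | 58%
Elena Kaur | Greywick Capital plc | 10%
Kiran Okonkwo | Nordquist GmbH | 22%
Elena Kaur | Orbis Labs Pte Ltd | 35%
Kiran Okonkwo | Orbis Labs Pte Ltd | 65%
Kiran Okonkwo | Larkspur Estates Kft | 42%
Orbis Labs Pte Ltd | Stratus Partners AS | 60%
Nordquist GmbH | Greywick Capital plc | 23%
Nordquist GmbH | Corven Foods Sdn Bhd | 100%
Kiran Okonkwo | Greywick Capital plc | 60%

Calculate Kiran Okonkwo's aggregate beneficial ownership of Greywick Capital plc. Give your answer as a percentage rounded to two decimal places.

65.06%

Kiran reaches Greywick along 2 paths.
Via Nordquist: 22% × 23% = 5.06%.
Direct stake: 60% = 60%.
Total: 5.06% + 60% = 65.06%.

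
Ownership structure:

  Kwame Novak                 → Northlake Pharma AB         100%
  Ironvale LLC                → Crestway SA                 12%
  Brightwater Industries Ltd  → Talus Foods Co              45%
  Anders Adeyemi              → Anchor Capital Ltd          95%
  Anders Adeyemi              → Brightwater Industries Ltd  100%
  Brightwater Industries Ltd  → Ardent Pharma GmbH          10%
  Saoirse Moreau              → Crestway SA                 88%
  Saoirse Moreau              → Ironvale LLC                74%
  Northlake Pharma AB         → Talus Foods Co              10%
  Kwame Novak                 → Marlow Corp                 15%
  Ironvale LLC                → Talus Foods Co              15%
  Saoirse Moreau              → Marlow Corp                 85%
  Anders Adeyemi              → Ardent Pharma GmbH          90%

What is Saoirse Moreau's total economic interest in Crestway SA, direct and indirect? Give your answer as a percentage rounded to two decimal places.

Saoirse reaches Crestway along 2 paths.
Via Ironvale: 74% × 12% = 8.88%.
Direct stake: 88% = 88%.
Total: 8.88% + 88% = 96.88%.

96.88%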